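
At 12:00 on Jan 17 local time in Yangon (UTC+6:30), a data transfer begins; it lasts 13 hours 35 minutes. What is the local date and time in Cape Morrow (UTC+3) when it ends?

22:05 on Jan 17

Convert start to UTC: 12:00 − 6:30 = 05:30 UTC on Jan 17.
Add 13 hours 35 minutes duration → 19:05 UTC.
Cape Morrow is UTC+3:00, so local end time = 19:05 + 3:00 = 22:05 on Jan 17.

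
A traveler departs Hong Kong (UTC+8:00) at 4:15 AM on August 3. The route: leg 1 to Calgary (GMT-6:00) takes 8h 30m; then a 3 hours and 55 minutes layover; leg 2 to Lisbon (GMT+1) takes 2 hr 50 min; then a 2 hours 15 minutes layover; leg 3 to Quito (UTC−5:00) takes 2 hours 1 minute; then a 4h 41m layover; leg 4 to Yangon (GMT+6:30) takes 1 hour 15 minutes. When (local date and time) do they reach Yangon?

4:12 AM on August 4

Convert departure to UTC: 4:15 AM − 8:00 = 8:15 PM UTC on Aug 2.
Add 8 hours and 30 minutes leg 1 → 4:45 AM UTC (Aug 3).
Add 3 hours 55 minutes layover in Calgary → 8:40 AM UTC.
Add 2 hours and 50 minutes leg 2 → 11:30 AM UTC.
Add 2 hours and 15 minutes layover in Lisbon → 1:45 PM UTC.
Add 2 hours and 1 minute leg 3 → 3:46 PM UTC.
Add 4 hours and 41 minutes layover in Quito → 8:27 PM UTC.
Add 1 hour and 15 minutes leg 4 → 9:42 PM UTC.
Yangon is UTC+6:30, so local arrival = 9:42 PM + 6:30 = 4:12 AM on Aug 4.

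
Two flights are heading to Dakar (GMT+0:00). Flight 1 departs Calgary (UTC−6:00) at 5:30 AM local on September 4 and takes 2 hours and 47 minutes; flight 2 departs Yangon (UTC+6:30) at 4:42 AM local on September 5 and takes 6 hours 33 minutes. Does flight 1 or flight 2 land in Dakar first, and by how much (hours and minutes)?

Flight 1 in UTC: 5:30 AM + 6:00 = 11:30 AM on Sep 4.
+2 hours and 47 minutes → arrive 2:17 PM UTC on Sep 4.
Flight 2 in UTC: 4:42 AM − 6:30 = 10:12 PM on Sep 4.
+6 hours 33 minutes → arrive 4:45 AM UTC on Sep 5.
Flight 1 lands earlier by 14 hours 28 minutes.

the first, by 14 hours 28 minutes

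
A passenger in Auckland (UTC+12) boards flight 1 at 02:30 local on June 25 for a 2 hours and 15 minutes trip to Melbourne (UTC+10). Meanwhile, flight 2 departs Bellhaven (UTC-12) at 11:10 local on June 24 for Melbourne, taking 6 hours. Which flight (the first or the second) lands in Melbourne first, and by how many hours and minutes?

the first, by 12 hours 25 minutes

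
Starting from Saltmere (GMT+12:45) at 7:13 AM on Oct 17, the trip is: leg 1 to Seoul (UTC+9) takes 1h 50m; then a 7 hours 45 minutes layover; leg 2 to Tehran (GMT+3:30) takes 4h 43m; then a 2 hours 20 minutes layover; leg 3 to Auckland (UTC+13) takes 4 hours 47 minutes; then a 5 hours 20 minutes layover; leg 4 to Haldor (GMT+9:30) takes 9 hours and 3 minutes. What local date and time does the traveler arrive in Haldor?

3:46 PM on October 18

Convert departure to UTC: 7:13 AM − 12:45 = 6:28 PM UTC on Oct 16.
Add 1 hour and 50 minutes leg 1 → 8:18 PM UTC.
Add 7 hours 45 minutes layover in Seoul → 4:03 AM UTC (Oct 17).
Add 4 hours and 43 minutes leg 2 → 8:46 AM UTC.
Add 2 hours 20 minutes layover in Tehran → 11:06 AM UTC.
Add 4 hours and 47 minutes leg 3 → 3:53 PM UTC.
Add 5 hours and 20 minutes layover in Auckland → 9:13 PM UTC.
Add 9 hours and 3 minutes leg 4 → 6:16 AM UTC (Oct 18).
Haldor is UTC+9:30, so local arrival = 6:16 AM + 9:30 = 3:46 PM on Oct 18.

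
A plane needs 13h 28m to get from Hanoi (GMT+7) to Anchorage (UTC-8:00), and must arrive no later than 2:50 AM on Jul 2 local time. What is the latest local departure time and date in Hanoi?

4:22 AM on Jul 2

Target arrival in UTC: 2:50 AM + 8:00 = 10:50 AM on Jul 2.
Subtract 13 hours 28 minutes → departure 9:22 PM UTC on Jul 1.
Hanoi is UTC+7:00: 9:22 PM + 7:00 = 4:22 AM on Jul 2.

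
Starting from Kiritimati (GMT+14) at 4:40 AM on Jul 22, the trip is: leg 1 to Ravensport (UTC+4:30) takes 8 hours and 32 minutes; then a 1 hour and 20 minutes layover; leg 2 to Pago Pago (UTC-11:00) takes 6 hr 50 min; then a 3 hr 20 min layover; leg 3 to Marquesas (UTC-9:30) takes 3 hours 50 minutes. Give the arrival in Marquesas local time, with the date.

Convert departure to UTC: 4:40 AM − 14:00 = 2:40 PM UTC on Jul 21.
Add 8 hours 32 minutes leg 1 → 11:12 PM UTC.
Add 1 hour and 20 minutes layover in Ravensport → 12:32 AM UTC (Jul 22).
Add 6 hours and 50 minutes leg 2 → 7:22 AM UTC.
Add 3 hours and 20 minutes layover in Pago Pago → 10:42 AM UTC.
Add 3 hours and 50 minutes leg 3 → 2:32 PM UTC.
Marquesas is UTC−9:30, so local arrival = 2:32 PM − 9:30 = 5:02 AM on Jul 22.

5:02 AM on July 22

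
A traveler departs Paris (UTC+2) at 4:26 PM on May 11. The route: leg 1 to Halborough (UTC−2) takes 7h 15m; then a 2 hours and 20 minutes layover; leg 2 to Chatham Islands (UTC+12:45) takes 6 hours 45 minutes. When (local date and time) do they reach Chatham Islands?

7:31 PM on May 12

Convert departure to UTC: 4:26 PM − 2:00 = 2:26 PM UTC on May 11.
Add 7 hours 15 minutes leg 1 → 9:41 PM UTC.
Add 2 hours and 20 minutes layover in Halborough → 12:01 AM UTC (May 12).
Add 6 hours and 45 minutes leg 2 → 6:46 AM UTC.
Chatham Islands is UTC+12:45, so local arrival = 6:46 AM + 12:45 = 7:31 PM on May 12.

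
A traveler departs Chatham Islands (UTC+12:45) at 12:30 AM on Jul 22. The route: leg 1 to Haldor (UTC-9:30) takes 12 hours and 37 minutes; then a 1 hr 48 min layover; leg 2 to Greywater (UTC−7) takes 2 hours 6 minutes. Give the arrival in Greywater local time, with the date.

Convert departure to UTC: 12:30 AM − 12:45 = 11:45 AM UTC on Jul 21.
Add 12 hours and 37 minutes leg 1 → 12:22 AM UTC (Jul 22).
Add 1 hour and 48 minutes layover in Haldor → 2:10 AM UTC.
Add 2 hours 6 minutes leg 2 → 4:16 AM UTC.
Greywater is UTC−7:00, so local arrival = 4:16 AM − 7:00 = 9:16 PM on Jul 21.

9:16 PM on July 21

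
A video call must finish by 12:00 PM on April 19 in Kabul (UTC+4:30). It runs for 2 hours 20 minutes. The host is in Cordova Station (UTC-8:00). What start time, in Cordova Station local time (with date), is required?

Target end time in UTC: 12:00 PM − 4:30 = 7:30 AM on Apr 19.
Subtract 2 hours 20 minutes → start 5:10 AM UTC on Apr 19.
Cordova Station is UTC−8:00: 5:10 AM − 8:00 = 9:10 PM on Apr 18.

9:10 PM on April 18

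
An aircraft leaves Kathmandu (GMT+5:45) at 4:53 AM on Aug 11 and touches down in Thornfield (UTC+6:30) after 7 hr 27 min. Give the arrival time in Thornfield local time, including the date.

1:05 PM on Aug 11

Thornfield is 0:45 ahead of Kathmandu.
After 7 hours 27 minutes it is 12:20 PM in Kathmandu.
Shift by the zone difference: 12:20 PM + 0:45 = 1:05 PM on Aug 11 in Thornfield.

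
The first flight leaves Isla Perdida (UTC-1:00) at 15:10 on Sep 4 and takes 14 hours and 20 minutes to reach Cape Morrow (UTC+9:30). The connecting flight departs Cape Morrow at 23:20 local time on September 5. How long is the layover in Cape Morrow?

Convert departure to UTC: 15:10 + 1:00 = 16:10 UTC on Sep 4.
Add 14 hours and 20 minutes flight time → 06:30 UTC (Sep 5).
Cape Morrow is UTC+9:30, so local arrival = 06:30 + 9:30 = 16:00 on Sep 5.
Layover = 23:20 − 16:00 = 7 hours 20 minutes.

7 hours 20 minutes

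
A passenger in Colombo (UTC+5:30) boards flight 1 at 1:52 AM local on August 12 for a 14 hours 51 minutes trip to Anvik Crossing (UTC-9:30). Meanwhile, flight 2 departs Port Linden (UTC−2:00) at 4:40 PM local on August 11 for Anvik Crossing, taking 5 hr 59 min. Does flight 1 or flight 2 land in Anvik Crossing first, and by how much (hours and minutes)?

the second, by 10 hours 34 minutes

Flight 1 in UTC: 1:52 AM − 5:30 = 8:22 PM on Aug 11.
+14 hours and 51 minutes → arrive 11:13 AM UTC on Aug 12.
Flight 2 in UTC: 4:40 PM + 2:00 = 6:40 PM on Aug 11.
+5 hours 59 minutes → arrive 12:39 AM UTC on Aug 12.
Flight 2 lands earlier by 10 hours 34 minutes.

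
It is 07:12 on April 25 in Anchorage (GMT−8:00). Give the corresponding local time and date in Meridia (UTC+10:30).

In UTC: 07:12 + 8:00 = 15:12 on Apr 25.
Meridia is UTC+10:30: 15:12 + 10:30 = 01:42 on Apr 26.

01:42 on April 26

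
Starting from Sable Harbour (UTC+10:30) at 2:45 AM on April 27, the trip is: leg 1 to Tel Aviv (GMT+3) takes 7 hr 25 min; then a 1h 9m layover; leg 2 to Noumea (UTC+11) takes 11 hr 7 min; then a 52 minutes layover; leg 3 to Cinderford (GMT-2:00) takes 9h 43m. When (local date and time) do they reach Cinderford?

8:31 PM on Apr 27

Convert departure to UTC: 2:45 AM − 10:30 = 4:15 PM UTC on Apr 26.
Add 7 hours 25 minutes leg 1 → 11:40 PM UTC.
Add 1 hour and 9 minutes layover in Tel Aviv → 12:49 AM UTC (Apr 27).
Add 11 hours and 7 minutes leg 2 → 11:56 AM UTC.
Add 52 minutes layover in Noumea → 12:48 PM UTC.
Add 9 hours 43 minutes leg 3 → 10:31 PM UTC.
Cinderford is UTC−2:00, so local arrival = 10:31 PM − 2:00 = 8:31 PM on Apr 27.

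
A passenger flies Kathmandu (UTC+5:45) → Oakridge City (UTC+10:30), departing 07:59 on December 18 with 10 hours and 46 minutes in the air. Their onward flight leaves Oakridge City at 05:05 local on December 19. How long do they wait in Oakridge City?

5 hours 35 minutes

Convert departure to UTC: 07:59 − 5:45 = 02:14 UTC on Dec 18.
Add 10 hours 46 minutes flight time → 13:00 UTC.
Oakridge City is UTC+10:30, so local arrival = 13:00 + 10:30 = 23:30 on Dec 18.
Layover = 05:05 − 23:30 (+1 day) = 5 hours 35 minutes.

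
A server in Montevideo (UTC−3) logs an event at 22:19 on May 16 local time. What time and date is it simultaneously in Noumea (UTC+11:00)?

In UTC: 22:19 + 3:00 = 01:19 on May 17.
Noumea is UTC+11:00: 01:19 + 11:00 = 12:19 on May 17.

12:19 on May 17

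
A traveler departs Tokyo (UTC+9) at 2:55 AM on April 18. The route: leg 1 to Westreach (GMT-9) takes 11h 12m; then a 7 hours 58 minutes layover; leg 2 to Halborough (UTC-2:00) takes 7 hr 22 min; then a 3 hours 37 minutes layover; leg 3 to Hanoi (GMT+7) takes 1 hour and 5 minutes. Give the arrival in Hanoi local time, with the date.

Convert departure to UTC: 2:55 AM − 9:00 = 5:55 PM UTC on Apr 17.
Add 11 hours and 12 minutes leg 1 → 5:07 AM UTC (Apr 18).
Add 7 hours and 58 minutes layover in Westreach → 1:05 PM UTC.
Add 7 hours and 22 minutes leg 2 → 8:27 PM UTC.
Add 3 hours and 37 minutes layover in Halborough → 12:04 AM UTC (Apr 19).
Add 1 hour and 5 minutes leg 3 → 1:09 AM UTC.
Hanoi is UTC+7:00, so local arrival = 1:09 AM + 7:00 = 8:09 AM on Apr 19.

8:09 AM on April 19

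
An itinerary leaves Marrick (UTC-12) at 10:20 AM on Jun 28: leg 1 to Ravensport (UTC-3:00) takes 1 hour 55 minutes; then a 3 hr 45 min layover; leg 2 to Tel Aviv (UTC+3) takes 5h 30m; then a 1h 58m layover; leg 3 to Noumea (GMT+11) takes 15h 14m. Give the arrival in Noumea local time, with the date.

1:42 PM on June 30

Convert departure to UTC: 10:20 AM + 12:00 = 10:20 PM UTC on Jun 28.
Add 1 hour 55 minutes leg 1 → 12:15 AM UTC (Jun 29).
Add 3 hours and 45 minutes layover in Ravensport → 4:00 AM UTC.
Add 5 hours and 30 minutes leg 2 → 9:30 AM UTC.
Add 1 hour 58 minutes layover in Tel Aviv → 11:28 AM UTC.
Add 15 hours and 14 minutes leg 3 → 2:42 AM UTC (Jun 30).
Noumea is UTC+11:00, so local arrival = 2:42 AM + 11:00 = 1:42 PM on Jun 30.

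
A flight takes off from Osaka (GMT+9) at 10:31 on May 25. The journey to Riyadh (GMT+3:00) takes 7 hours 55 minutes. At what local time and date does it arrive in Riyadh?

12:26 on May 25

Convert departure to UTC: 10:31 − 9:00 = 01:31 UTC on May 25.
Add 7 hours 55 minutes travel time → 09:26 UTC.
Riyadh is UTC+3:00, so local arrival = 09:26 + 3:00 = 12:26 on May 25.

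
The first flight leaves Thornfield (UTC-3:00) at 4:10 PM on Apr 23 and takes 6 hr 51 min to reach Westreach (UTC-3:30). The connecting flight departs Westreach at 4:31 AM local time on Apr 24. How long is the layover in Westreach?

6 hours

Convert departure to UTC: 4:10 PM + 3:00 = 7:10 PM UTC on Apr 23.
Add 6 hours 51 minutes flight time → 2:01 AM UTC (Apr 24).
Westreach is UTC−3:30, so local arrival = 2:01 AM − 3:30 = 10:31 PM on Apr 23.
Layover = 4:31 AM − 10:31 PM (+1 day) = 6 hours.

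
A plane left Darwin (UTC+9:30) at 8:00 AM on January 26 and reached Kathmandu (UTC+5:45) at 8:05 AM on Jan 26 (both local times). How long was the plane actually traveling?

Departure in UTC: 8:00 AM − 9:30 = 10:30 PM on Jan 25.
Arrival in UTC: 8:05 AM − 5:45 = 2:20 AM on Jan 26.
Elapsed = 2:20 AM − 10:30 PM (+1 day) = 3 hours 50 minutes.

3 hours 50 minutes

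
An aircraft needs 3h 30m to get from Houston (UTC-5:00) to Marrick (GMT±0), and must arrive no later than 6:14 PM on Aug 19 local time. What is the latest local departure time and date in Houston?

9:44 AM on August 19

Target arrival is already UTC: 6:14 PM on Aug 19.
Subtract 3 hours 30 minutes → departure 2:44 PM UTC on Aug 19.
Houston is UTC−5:00: 2:44 PM − 5:00 = 9:44 AM on Aug 19.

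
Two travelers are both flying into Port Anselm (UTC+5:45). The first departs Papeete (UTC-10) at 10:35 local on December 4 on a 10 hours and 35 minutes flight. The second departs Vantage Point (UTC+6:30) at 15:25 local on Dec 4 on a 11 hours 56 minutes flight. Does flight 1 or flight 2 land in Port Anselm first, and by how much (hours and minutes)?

Flight 1 in UTC: 10:35 + 10:00 = 20:35 on Dec 4.
+10 hours and 35 minutes → arrive 07:10 UTC on Dec 5.
Flight 2 in UTC: 15:25 − 6:30 = 08:55 on Dec 4.
+11 hours 56 minutes → arrive 20:51 UTC on Dec 4.
Flight 2 lands earlier by 10 hours 19 minutes.

the second, by 10 hours 19 minutes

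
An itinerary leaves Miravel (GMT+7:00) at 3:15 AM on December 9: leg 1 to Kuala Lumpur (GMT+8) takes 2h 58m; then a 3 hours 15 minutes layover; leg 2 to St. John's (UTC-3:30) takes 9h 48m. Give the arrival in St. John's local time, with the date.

8:46 AM on December 9

Convert departure to UTC: 3:15 AM − 7:00 = 8:15 PM UTC on Dec 8.
Add 2 hours and 58 minutes leg 1 → 11:13 PM UTC.
Add 3 hours 15 minutes layover in Kuala Lumpur → 2:28 AM UTC (Dec 9).
Add 9 hours 48 minutes leg 2 → 12:16 PM UTC.
St. John's is UTC−3:30, so local arrival = 12:16 PM − 3:30 = 8:46 AM on Dec 9.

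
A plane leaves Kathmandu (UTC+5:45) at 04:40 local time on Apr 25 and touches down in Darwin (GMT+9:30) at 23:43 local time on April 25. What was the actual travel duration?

15 hours 18 minutes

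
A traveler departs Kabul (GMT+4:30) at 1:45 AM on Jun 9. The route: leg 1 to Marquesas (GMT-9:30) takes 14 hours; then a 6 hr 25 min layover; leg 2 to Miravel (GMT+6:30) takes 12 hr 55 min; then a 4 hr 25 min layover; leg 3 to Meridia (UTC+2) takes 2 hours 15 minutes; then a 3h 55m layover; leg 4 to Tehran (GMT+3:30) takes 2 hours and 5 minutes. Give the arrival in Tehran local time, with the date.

10:45 PM on Jun 10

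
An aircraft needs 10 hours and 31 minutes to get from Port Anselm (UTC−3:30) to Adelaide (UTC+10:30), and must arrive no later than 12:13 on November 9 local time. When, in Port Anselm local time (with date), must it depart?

Target arrival in UTC: 12:13 − 10:30 = 01:43 on Nov 9.
Subtract 10 hours 31 minutes → departure 15:12 UTC on Nov 8.
Port Anselm is UTC−3:30: 15:12 − 3:30 = 11:42 on Nov 8.

11:42 on November 8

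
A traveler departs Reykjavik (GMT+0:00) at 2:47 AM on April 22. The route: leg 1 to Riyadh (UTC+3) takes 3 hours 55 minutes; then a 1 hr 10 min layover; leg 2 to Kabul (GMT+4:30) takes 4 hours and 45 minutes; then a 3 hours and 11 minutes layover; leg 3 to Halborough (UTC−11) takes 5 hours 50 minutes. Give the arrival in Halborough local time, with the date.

10:38 AM on Apr 22

Reykjavik is at UTC+0, so departure is already 2:47 AM UTC on Apr 22.
Add 3 hours and 55 minutes leg 1 → 6:42 AM UTC.
Add 1 hour 10 minutes layover in Riyadh → 7:52 AM UTC.
Add 4 hours 45 minutes leg 2 → 12:37 PM UTC.
Add 3 hours and 11 minutes layover in Kabul → 3:48 PM UTC.
Add 5 hours and 50 minutes leg 3 → 9:38 PM UTC.
Halborough is UTC−11:00, so local arrival = 9:38 PM − 11:00 = 10:38 AM on Apr 22.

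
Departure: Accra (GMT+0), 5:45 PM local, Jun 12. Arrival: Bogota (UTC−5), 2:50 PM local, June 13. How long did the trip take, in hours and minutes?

26 hours 5 minutes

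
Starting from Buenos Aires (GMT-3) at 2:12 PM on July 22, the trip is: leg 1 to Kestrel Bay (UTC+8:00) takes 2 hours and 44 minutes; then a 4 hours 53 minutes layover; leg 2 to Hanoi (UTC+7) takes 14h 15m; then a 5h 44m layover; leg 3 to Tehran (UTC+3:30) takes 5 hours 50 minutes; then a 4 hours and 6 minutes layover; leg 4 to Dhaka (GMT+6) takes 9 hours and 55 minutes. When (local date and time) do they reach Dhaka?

Convert departure to UTC: 2:12 PM + 3:00 = 5:12 PM UTC on Jul 22.
Add 2 hours 44 minutes leg 1 → 7:56 PM UTC.
Add 4 hours 53 minutes layover in Kestrel Bay → 12:49 AM UTC (Jul 23).
Add 14 hours 15 minutes leg 2 → 3:04 PM UTC.
Add 5 hours 44 minutes layover in Hanoi → 8:48 PM UTC.
Add 5 hours and 50 minutes leg 3 → 2:38 AM UTC (Jul 24).
Add 4 hours 6 minutes layover in Tehran → 6:44 AM UTC.
Add 9 hours 55 minutes leg 4 → 4:39 PM UTC.
Dhaka is UTC+6:00, so local arrival = 4:39 PM + 6:00 = 10:39 PM on Jul 24.

10:39 PM on July 24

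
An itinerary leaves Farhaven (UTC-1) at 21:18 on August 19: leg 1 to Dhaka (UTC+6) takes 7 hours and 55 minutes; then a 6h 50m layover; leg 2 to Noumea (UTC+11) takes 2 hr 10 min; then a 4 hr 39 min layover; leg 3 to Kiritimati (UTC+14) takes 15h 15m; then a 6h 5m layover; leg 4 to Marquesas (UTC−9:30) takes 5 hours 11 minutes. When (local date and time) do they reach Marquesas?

12:53 on Aug 21

Convert departure to UTC: 21:18 + 1:00 = 22:18 UTC on Aug 19.
Add 7 hours and 55 minutes leg 1 → 06:13 UTC (Aug 20).
Add 6 hours and 50 minutes layover in Dhaka → 13:03 UTC.
Add 2 hours 10 minutes leg 2 → 15:13 UTC.
Add 4 hours and 39 minutes layover in Noumea → 19:52 UTC.
Add 15 hours 15 minutes leg 3 → 11:07 UTC (Aug 21).
Add 6 hours 5 minutes layover in Kiritimati → 17:12 UTC.
Add 5 hours 11 minutes leg 4 → 22:23 UTC.
Marquesas is UTC−9:30, so local arrival = 22:23 − 9:30 = 12:53 on Aug 21.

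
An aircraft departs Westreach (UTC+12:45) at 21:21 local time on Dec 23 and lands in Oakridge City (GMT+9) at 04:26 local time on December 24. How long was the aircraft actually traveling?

10 hours 50 minutes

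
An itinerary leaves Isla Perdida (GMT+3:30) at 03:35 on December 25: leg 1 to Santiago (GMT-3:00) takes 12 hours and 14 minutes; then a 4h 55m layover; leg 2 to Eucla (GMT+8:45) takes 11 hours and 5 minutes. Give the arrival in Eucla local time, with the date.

Convert departure to UTC: 03:35 − 3:30 = 00:05 UTC on Dec 25.
Add 12 hours and 14 minutes leg 1 → 12:19 UTC.
Add 4 hours and 55 minutes layover in Santiago → 17:14 UTC.
Add 11 hours 5 minutes leg 2 → 04:19 UTC (Dec 26).
Eucla is UTC+8:45, so local arrival = 04:19 + 8:45 = 13:04 on Dec 26.

13:04 on Dec 26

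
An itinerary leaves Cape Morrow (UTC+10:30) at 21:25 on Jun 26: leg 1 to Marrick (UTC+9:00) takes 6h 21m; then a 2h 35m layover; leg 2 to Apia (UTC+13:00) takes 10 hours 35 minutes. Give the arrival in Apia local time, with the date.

19:26 on June 27

Convert departure to UTC: 21:25 − 10:30 = 10:55 UTC on Jun 26.
Add 6 hours 21 minutes leg 1 → 17:16 UTC.
Add 2 hours and 35 minutes layover in Marrick → 19:51 UTC.
Add 10 hours and 35 minutes leg 2 → 06:26 UTC (Jun 27).
Apia is UTC+13:00, so local arrival = 06:26 + 13:00 = 19:26 on Jun 27.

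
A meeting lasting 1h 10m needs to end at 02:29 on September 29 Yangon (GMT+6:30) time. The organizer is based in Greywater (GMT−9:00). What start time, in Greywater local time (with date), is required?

09:49 on September 28

Target end time in UTC: 02:29 − 6:30 = 19:59 on Sep 28.
Subtract 1 hour and 10 minutes → start 18:49 UTC on Sep 28.
Greywater is UTC−9:00: 18:49 − 9:00 = 09:49 on Sep 28.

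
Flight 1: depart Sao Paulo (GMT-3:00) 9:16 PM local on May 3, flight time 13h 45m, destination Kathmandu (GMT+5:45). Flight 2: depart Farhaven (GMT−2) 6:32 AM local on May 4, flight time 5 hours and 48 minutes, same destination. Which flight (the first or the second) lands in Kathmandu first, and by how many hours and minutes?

Flight 1 in UTC: 9:16 PM + 3:00 = 12:16 AM on May 4.
+13 hours and 45 minutes → arrive 2:01 PM UTC on May 4.
Flight 2 in UTC: 6:32 AM + 2:00 = 8:32 AM on May 4.
+5 hours 48 minutes → arrive 2:20 PM UTC on May 4.
Flight 1 lands earlier by 19 minutes.

the first, by 19 minutes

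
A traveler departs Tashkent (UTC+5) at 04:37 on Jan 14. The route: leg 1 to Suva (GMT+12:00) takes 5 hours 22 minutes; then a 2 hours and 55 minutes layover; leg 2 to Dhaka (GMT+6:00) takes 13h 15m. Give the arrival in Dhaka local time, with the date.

03:09 on January 15

Convert departure to UTC: 04:37 − 5:00 = 23:37 UTC on Jan 13.
Add 5 hours 22 minutes leg 1 → 04:59 UTC (Jan 14).
Add 2 hours and 55 minutes layover in Suva → 07:54 UTC.
Add 13 hours 15 minutes leg 2 → 21:09 UTC.
Dhaka is UTC+6:00, so local arrival = 21:09 + 6:00 = 03:09 on Jan 15.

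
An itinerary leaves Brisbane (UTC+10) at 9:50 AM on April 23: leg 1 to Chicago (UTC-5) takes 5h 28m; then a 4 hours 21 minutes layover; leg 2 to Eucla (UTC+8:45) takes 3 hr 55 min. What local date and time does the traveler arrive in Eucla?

10:19 PM on April 23

Convert departure to UTC: 9:50 AM − 10:00 = 11:50 PM UTC on Apr 22.
Add 5 hours 28 minutes leg 1 → 5:18 AM UTC (Apr 23).
Add 4 hours 21 minutes layover in Chicago → 9:39 AM UTC.
Add 3 hours 55 minutes leg 2 → 1:34 PM UTC.
Eucla is UTC+8:45, so local arrival = 1:34 PM + 8:45 = 10:19 PM on Apr 23.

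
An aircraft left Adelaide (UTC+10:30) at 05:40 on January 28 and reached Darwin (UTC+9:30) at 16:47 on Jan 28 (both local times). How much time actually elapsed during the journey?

Darwin is 1:00 behind Adelaide.
Clock-face elapsed time (ignoring zones) is 11 hours 7 minutes.
Actual elapsed = 11 hours 7 minutes + 1:00 = 12 hours 7 minutes.

12 hours 7 minutes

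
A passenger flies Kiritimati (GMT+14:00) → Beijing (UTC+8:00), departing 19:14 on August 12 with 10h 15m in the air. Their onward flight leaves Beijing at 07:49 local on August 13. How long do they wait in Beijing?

Convert departure to UTC: 19:14 − 14:00 = 05:14 UTC on Aug 12.
Add 10 hours 15 minutes flight time → 15:29 UTC.
Beijing is UTC+8:00, so local arrival = 15:29 + 8:00 = 23:29 on Aug 12.
Layover = 07:49 − 23:29 (+1 day) = 8 hours 20 minutes.

8 hours 20 minutes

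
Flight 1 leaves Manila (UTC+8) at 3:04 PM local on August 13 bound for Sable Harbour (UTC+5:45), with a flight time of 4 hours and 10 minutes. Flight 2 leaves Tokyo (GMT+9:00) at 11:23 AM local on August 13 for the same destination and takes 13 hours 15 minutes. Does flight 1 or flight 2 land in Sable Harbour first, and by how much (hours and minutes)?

the first, by 4 hours 24 minutes

Flight 1 in UTC: 3:04 PM − 8:00 = 7:04 AM on Aug 13.
+4 hours and 10 minutes → arrive 11:14 AM UTC on Aug 13.
Flight 2 in UTC: 11:23 AM − 9:00 = 2:23 AM on Aug 13.
+13 hours and 15 minutes → arrive 3:38 PM UTC on Aug 13.
Flight 1 lands earlier by 4 hours 24 minutes.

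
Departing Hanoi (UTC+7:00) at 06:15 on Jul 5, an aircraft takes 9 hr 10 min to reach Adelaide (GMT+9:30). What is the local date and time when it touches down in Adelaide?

Adelaide is 2:30 ahead of Hanoi.
After 9 hours 10 minutes it is 15:25 in Hanoi.
Shift by the zone difference: 15:25 + 2:30 = 17:55 on Jul 5 in Adelaide.

17:55 on July 5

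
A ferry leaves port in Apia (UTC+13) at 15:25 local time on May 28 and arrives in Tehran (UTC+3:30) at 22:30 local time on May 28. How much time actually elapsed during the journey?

Departure in UTC: 15:25 − 13:00 = 02:25 on May 28.
Arrival in UTC: 22:30 − 3:30 = 19:00 on May 28.
Elapsed = 19:00 − 02:25 = 16 hours 35 minutes.

16 hours 35 minutes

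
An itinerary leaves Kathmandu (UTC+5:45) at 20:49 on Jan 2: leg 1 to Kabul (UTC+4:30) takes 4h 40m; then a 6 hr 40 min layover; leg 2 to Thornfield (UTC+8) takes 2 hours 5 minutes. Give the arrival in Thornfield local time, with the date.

12:29 on Jan 3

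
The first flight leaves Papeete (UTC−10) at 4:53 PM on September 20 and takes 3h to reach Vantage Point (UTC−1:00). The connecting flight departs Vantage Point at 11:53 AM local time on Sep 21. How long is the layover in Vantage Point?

7 hours

Convert departure to UTC: 4:53 PM + 10:00 = 2:53 AM UTC on Sep 21.
Add 3 hours flight time → 5:53 AM UTC.
Vantage Point is UTC−1:00, so local arrival = 5:53 AM − 1:00 = 4:53 AM on Sep 21.
Layover = 11:53 AM − 4:53 AM = 7 hours.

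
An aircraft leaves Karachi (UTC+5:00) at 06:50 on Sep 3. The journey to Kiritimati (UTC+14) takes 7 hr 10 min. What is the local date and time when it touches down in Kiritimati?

23:00 on Sep 3

Convert departure to UTC: 06:50 − 5:00 = 01:50 UTC on Sep 3.
Add 7 hours 10 minutes travel time → 09:00 UTC.
Kiritimati is UTC+14:00, so local arrival = 09:00 + 14:00 = 23:00 on Sep 3.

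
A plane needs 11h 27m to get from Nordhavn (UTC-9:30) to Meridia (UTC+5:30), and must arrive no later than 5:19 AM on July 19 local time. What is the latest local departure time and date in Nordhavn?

Target arrival in UTC: 5:19 AM − 5:30 = 11:49 PM on Jul 18.
Subtract 11 hours and 27 minutes → departure 12:22 PM UTC on Jul 18.
Nordhavn is UTC−9:30: 12:22 PM − 9:30 = 2:52 AM on Jul 18.

2:52 AM on July 18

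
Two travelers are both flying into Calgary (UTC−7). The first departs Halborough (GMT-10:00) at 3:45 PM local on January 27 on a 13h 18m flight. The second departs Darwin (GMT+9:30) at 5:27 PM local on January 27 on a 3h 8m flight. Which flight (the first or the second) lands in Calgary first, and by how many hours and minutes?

the second, by 27 hours 58 minutes

Flight 1 in UTC: 3:45 PM + 10:00 = 1:45 AM on Jan 28.
+13 hours and 18 minutes → arrive 3:03 PM UTC on Jan 28.
Flight 2 in UTC: 5:27 PM − 9:30 = 7:57 AM on Jan 27.
+3 hours 8 minutes → arrive 11:05 AM UTC on Jan 27.
Flight 2 lands earlier by 27 hours 58 minutes.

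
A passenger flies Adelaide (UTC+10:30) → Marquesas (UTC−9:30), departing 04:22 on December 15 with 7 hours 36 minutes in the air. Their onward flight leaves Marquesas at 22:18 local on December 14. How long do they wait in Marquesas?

Convert departure to UTC: 04:22 − 10:30 = 17:52 UTC on Dec 14.
Add 7 hours and 36 minutes flight time → 01:28 UTC (Dec 15).
Marquesas is UTC−9:30, so local arrival = 01:28 − 9:30 = 15:58 on Dec 14.
Layover = 22:18 − 15:58 = 6 hours 20 minutes.

6 hours 20 minutes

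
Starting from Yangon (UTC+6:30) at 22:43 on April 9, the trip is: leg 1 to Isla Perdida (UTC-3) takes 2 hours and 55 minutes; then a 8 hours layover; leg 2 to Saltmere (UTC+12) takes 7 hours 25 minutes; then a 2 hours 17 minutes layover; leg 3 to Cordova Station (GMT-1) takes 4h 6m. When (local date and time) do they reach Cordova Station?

15:56 on April 10

Convert departure to UTC: 22:43 − 6:30 = 16:13 UTC on Apr 9.
Add 2 hours 55 minutes leg 1 → 19:08 UTC.
Add 8 hours layover in Isla Perdida → 03:08 UTC (Apr 10).
Add 7 hours and 25 minutes leg 2 → 10:33 UTC.
Add 2 hours and 17 minutes layover in Saltmere → 12:50 UTC.
Add 4 hours and 6 minutes leg 3 → 16:56 UTC.
Cordova Station is UTC−1:00, so local arrival = 16:56 − 1:00 = 15:56 on Apr 10.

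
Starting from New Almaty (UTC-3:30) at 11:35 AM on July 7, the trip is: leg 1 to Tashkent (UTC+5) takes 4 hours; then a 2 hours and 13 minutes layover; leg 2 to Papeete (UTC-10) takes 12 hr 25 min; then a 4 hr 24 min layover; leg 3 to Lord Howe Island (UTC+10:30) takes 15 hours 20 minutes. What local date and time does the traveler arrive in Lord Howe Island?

Convert departure to UTC: 11:35 AM + 3:30 = 3:05 PM UTC on Jul 7.
Add 4 hours leg 1 → 7:05 PM UTC.
Add 2 hours 13 minutes layover in Tashkent → 9:18 PM UTC.
Add 12 hours and 25 minutes leg 2 → 9:43 AM UTC (Jul 8).
Add 4 hours 24 minutes layover in Papeete → 2:07 PM UTC.
Add 15 hours and 20 minutes leg 3 → 5:27 AM UTC (Jul 9).
Lord Howe Island is UTC+10:30, so local arrival = 5:27 AM + 10:30 = 3:57 PM on Jul 9.

3:57 PM on July 9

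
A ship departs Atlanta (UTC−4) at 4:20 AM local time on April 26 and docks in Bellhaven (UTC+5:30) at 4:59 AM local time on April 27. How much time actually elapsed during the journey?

Bellhaven is 9:30 ahead of Atlanta.
Clock-face elapsed time (ignoring zones) is 24 hours 39 minutes.
Actual elapsed = 24 hours 39 minutes − 9:30 = 15 hours 9 minutes.

15 hours 9 minutes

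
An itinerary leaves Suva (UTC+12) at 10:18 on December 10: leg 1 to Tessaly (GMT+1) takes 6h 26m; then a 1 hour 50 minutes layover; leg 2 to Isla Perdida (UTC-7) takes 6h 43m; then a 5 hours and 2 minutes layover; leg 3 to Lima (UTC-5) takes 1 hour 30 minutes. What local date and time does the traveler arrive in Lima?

Convert departure to UTC: 10:18 − 12:00 = 22:18 UTC on Dec 9.
Add 6 hours 26 minutes leg 1 → 04:44 UTC (Dec 10).
Add 1 hour 50 minutes layover in Tessaly → 06:34 UTC.
Add 6 hours 43 minutes leg 2 → 13:17 UTC.
Add 5 hours and 2 minutes layover in Isla Perdida → 18:19 UTC.
Add 1 hour 30 minutes leg 3 → 19:49 UTC.
Lima is UTC−5:00, so local arrival = 19:49 − 5:00 = 14:49 on Dec 10.

14:49 on Dec 10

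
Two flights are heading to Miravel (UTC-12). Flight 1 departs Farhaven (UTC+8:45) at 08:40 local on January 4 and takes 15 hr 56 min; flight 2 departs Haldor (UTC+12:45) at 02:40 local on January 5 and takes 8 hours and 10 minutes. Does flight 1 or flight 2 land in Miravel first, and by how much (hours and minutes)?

Flight 1 in UTC: 08:40 − 8:45 = 23:55 on Jan 3.
+15 hours and 56 minutes → arrive 15:51 UTC on Jan 4.
Flight 2 in UTC: 02:40 − 12:45 = 13:55 on Jan 4.
+8 hours and 10 minutes → arrive 22:05 UTC on Jan 4.
Flight 1 lands earlier by 6 hours 14 minutes.

the first, by 6 hours 14 minutes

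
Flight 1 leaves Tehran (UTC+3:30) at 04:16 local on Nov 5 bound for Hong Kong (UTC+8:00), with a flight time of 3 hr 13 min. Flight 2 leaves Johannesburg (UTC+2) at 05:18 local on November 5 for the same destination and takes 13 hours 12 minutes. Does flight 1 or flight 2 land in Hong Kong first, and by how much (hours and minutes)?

the first, by 12 hours 31 minutes

Flight 1 in UTC: 04:16 − 3:30 = 00:46 on Nov 5.
+3 hours 13 minutes → arrive 03:59 UTC on Nov 5.
Flight 2 in UTC: 05:18 − 2:00 = 03:18 on Nov 5.
+13 hours and 12 minutes → arrive 16:30 UTC on Nov 5.
Flight 1 lands earlier by 12 hours 31 minutes.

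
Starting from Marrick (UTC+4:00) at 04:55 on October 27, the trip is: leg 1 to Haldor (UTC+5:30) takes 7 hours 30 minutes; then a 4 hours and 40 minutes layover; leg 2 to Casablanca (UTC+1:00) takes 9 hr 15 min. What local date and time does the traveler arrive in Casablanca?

Convert departure to UTC: 04:55 − 4:00 = 00:55 UTC on Oct 27.
Add 7 hours and 30 minutes leg 1 → 08:25 UTC.
Add 4 hours and 40 minutes layover in Haldor → 13:05 UTC.
Add 9 hours and 15 minutes leg 2 → 22:20 UTC.
Casablanca is UTC+1:00, so local arrival = 22:20 + 1:00 = 23:20 on Oct 27.

23:20 on Oct 27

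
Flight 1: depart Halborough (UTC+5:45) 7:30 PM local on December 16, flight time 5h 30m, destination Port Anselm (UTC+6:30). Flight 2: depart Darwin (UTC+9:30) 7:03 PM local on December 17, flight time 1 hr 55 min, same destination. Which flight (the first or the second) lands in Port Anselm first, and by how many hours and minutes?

Flight 1 in UTC: 7:30 PM − 5:45 = 1:45 PM on Dec 16.
+5 hours and 30 minutes → arrive 7:15 PM UTC on Dec 16.
Flight 2 in UTC: 7:03 PM − 9:30 = 9:33 AM on Dec 17.
+1 hour and 55 minutes → arrive 11:28 AM UTC on Dec 17.
Flight 1 lands earlier by 16 hours 13 minutes.

the first, by 16 hours 13 minutes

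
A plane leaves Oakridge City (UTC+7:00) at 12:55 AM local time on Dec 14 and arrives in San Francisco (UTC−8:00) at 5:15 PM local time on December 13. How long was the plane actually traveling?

Departure in UTC: 12:55 AM − 7:00 = 5:55 PM on Dec 13.
Arrival in UTC: 5:15 PM + 8:00 = 1:15 AM on Dec 14.
Elapsed = 1:15 AM − 5:55 PM (+1 day) = 7 hours 20 minutes.

7 hours 20 minutes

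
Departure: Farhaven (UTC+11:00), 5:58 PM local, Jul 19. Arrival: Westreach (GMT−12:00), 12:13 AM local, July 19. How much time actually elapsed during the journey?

5 hours 15 minutes

Westreach is 23:00 behind Farhaven.
Clock-face elapsed time (ignoring zones) is −17 hours 45 minutes.
Actual elapsed = −17 hours 45 minutes + 23:00 = 5 hours 15 minutes.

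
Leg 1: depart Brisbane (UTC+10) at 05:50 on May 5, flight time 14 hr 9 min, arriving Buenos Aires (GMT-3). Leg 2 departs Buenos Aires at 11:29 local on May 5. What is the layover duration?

4 hours 30 minutes

Convert departure to UTC: 05:50 − 10:00 = 19:50 UTC on May 4.
Add 14 hours 9 minutes flight time → 09:59 UTC (May 5).
Buenos Aires is UTC−3:00, so local arrival = 09:59 − 3:00 = 06:59 on May 5.
Layover = 11:29 − 06:59 = 4 hours 30 minutes.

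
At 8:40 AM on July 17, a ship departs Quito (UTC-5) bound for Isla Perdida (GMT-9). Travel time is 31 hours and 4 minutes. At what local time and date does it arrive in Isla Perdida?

11:44 AM on July 18

Convert departure to UTC: 8:40 AM + 5:00 = 1:40 PM UTC on Jul 17.
Add 31 hours and 4 minutes travel time → 8:44 PM UTC (Jul 18).
Isla Perdida is UTC−9:00, so local arrival = 8:44 PM − 9:00 = 11:44 AM on Jul 18.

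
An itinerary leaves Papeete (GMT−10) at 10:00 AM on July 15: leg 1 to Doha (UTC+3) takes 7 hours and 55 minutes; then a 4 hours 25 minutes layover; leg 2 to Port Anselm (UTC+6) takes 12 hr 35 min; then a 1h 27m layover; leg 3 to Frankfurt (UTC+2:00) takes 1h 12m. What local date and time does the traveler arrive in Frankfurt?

Convert departure to UTC: 10:00 AM + 10:00 = 8:00 PM UTC on Jul 15.
Add 7 hours 55 minutes leg 1 → 3:55 AM UTC (Jul 16).
Add 4 hours and 25 minutes layover in Doha → 8:20 AM UTC.
Add 12 hours 35 minutes leg 2 → 8:55 PM UTC.
Add 1 hour and 27 minutes layover in Port Anselm → 10:22 PM UTC.
Add 1 hour 12 minutes leg 3 → 11:34 PM UTC.
Frankfurt is UTC+2:00, so local arrival = 11:34 PM + 2:00 = 1:34 AM on Jul 17.

1:34 AM on Jul 17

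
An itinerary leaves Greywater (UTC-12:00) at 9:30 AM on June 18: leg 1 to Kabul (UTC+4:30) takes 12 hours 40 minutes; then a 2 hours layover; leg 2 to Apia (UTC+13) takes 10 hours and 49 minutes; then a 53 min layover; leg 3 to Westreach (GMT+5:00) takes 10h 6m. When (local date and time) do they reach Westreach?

Convert departure to UTC: 9:30 AM + 12:00 = 9:30 PM UTC on Jun 18.
Add 12 hours and 40 minutes leg 1 → 10:10 AM UTC (Jun 19).
Add 2 hours layover in Kabul → 12:10 PM UTC.
Add 10 hours 49 minutes leg 2 → 10:59 PM UTC.
Add 53 minutes layover in Apia → 11:52 PM UTC.
Add 10 hours 6 minutes leg 3 → 9:58 AM UTC (Jun 20).
Westreach is UTC+5:00, so local arrival = 9:58 AM + 5:00 = 2:58 PM on Jun 20.

2:58 PM on June 20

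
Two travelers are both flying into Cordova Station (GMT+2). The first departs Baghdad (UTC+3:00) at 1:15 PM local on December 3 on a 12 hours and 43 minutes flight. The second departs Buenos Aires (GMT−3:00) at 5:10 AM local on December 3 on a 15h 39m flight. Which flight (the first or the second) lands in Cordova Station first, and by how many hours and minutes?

the first, by 51 minutes

Flight 1 in UTC: 1:15 PM − 3:00 = 10:15 AM on Dec 3.
+12 hours 43 minutes → arrive 10:58 PM UTC on Dec 3.
Flight 2 in UTC: 5:10 AM + 3:00 = 8:10 AM on Dec 3.
+15 hours and 39 minutes → arrive 11:49 PM UTC on Dec 3.
Flight 1 lands earlier by 51 minutes.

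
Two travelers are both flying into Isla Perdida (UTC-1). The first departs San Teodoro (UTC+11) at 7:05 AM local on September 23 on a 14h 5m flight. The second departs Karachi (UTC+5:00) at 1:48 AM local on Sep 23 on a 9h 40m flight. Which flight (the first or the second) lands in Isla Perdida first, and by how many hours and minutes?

Flight 1 in UTC: 7:05 AM − 11:00 = 8:05 PM on Sep 22.
+14 hours 5 minutes → arrive 10:10 AM UTC on Sep 23.
Flight 2 in UTC: 1:48 AM − 5:00 = 8:48 PM on Sep 22.
+9 hours and 40 minutes → arrive 6:28 AM UTC on Sep 23.
Flight 2 lands earlier by 3 hours 42 minutes.

the second, by 3 hours 42 minutes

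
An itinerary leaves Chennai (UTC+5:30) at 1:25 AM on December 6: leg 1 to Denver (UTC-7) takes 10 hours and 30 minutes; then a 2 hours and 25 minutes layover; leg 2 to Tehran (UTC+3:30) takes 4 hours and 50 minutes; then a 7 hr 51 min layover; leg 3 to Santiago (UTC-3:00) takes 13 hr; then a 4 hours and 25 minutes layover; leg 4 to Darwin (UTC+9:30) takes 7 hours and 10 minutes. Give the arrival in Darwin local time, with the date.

Convert departure to UTC: 1:25 AM − 5:30 = 7:55 PM UTC on Dec 5.
Add 10 hours and 30 minutes leg 1 → 6:25 AM UTC (Dec 6).
Add 2 hours 25 minutes layover in Denver → 8:50 AM UTC.
Add 4 hours 50 minutes leg 2 → 1:40 PM UTC.
Add 7 hours 51 minutes layover in Tehran → 9:31 PM UTC.
Add 13 hours leg 3 → 10:31 AM UTC (Dec 7).
Add 4 hours and 25 minutes layover in Santiago → 2:56 PM UTC.
Add 7 hours 10 minutes leg 4 → 10:06 PM UTC.
Darwin is UTC+9:30, so local arrival = 10:06 PM + 9:30 = 7:36 AM on Dec 8.

7:36 AM on Dec 8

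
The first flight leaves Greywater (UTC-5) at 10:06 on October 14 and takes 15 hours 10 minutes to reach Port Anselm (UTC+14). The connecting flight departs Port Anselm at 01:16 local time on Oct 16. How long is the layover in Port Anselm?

5 hours

Convert departure to UTC: 10:06 + 5:00 = 15:06 UTC on Oct 14.
Add 15 hours and 10 minutes flight time → 06:16 UTC (Oct 15).
Port Anselm is UTC+14:00, so local arrival = 06:16 + 14:00 = 20:16 on Oct 15.
Layover = 01:16 − 20:16 (+1 day) = 5 hours.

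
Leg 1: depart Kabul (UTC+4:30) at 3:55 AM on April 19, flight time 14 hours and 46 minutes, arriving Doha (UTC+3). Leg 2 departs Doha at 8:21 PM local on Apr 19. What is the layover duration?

Convert departure to UTC: 3:55 AM − 4:30 = 11:25 PM UTC on Apr 18.
Add 14 hours 46 minutes flight time → 2:11 PM UTC (Apr 19).
Doha is UTC+3:00, so local arrival = 2:11 PM + 3:00 = 5:11 PM on Apr 19.
Layover = 8:21 PM − 5:11 PM = 3 hours 10 minutes.

3 hours 10 minutes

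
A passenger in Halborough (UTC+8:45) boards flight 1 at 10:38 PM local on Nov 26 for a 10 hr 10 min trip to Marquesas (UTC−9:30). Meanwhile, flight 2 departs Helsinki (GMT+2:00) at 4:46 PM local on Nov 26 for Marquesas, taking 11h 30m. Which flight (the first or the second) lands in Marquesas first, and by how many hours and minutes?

the first, by 2 hours 13 minutes

Flight 1 in UTC: 10:38 PM − 8:45 = 1:53 PM on Nov 26.
+10 hours 10 minutes → arrive 12:03 AM UTC on Nov 27.
Flight 2 in UTC: 4:46 PM − 2:00 = 2:46 PM on Nov 26.
+11 hours 30 minutes → arrive 2:16 AM UTC on Nov 27.
Flight 1 lands earlier by 2 hours 13 minutes.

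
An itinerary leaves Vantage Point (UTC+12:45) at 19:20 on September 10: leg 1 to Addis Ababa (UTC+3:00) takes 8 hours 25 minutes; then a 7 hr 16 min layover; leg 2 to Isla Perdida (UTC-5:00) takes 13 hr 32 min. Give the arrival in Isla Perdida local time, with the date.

Convert departure to UTC: 19:20 − 12:45 = 06:35 UTC on Sep 10.
Add 8 hours and 25 minutes leg 1 → 15:00 UTC.
Add 7 hours 16 minutes layover in Addis Ababa → 22:16 UTC.
Add 13 hours 32 minutes leg 2 → 11:48 UTC (Sep 11).
Isla Perdida is UTC−5:00, so local arrival = 11:48 − 5:00 = 06:48 on Sep 11.

06:48 on September 11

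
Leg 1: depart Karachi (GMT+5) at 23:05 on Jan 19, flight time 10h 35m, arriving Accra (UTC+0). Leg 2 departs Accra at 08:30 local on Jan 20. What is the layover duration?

3 hours 50 minutes

Convert departure to UTC: 23:05 − 5:00 = 18:05 UTC on Jan 19.
Add 10 hours and 35 minutes flight time → 04:40 UTC (Jan 20).
Accra is UTC+0, so local arrival is the same: 04:40 on Jan 20.
Layover = 08:30 − 04:40 = 3 hours 50 minutes.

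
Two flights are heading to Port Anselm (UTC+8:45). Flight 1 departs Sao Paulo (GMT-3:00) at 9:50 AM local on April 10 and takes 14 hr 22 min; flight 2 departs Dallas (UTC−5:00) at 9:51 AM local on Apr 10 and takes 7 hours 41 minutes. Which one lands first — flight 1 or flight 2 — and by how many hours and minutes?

the second, by 4 hours 40 minutes

Flight 1 in UTC: 9:50 AM + 3:00 = 12:50 PM on Apr 10.
+14 hours 22 minutes → arrive 3:12 AM UTC on Apr 11.
Flight 2 in UTC: 9:51 AM + 5:00 = 2:51 PM on Apr 10.
+7 hours and 41 minutes → arrive 10:32 PM UTC on Apr 10.
Flight 2 lands earlier by 4 hours 40 minutes.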